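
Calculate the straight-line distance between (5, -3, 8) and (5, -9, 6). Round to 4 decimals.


3D distance between two points
P1 = (5, -3, 8), P2 = (5, -9, 6)
Formula: d = sqrt((x2-x1)^2 + (y2-y1)^2 + (z2-z1)^2)
dx = 5 - 5 = 0
dy = -9 - -3 = -6
dz = 6 - 8 = -2
dx^2 + dy^2 + dz^2 = 0 + 36 + 4 = 40
d = sqrt(40)
d = 6.3246
6.3246 units


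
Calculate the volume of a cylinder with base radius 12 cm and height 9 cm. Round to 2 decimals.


Shape: cylinder
Radius r = 12 cm, Height h = 9 cm
Formula: V = pi * r^2 * h
r^2 = 144
V = pi * 144 * 9
V = 1296 * pi
V = 4071.5
4071.5 cm^3


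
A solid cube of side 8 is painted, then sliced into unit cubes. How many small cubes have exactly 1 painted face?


Large cube: 8 x 8 x 8, cut into unit cubes.
n = 8, so n - 2 = 6
Cubes with 1 painted face lie in the interior of each face.
A cube has 6 faces; each contributes (n - 2)^2 = 36 such cubes.
Count = 6 * 36 = 216
216 unit cubes


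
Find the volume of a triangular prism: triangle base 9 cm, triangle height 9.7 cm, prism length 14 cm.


Shape: triangular prism
Triangle base = 9 cm, triangle height = 9.7 cm, prism length L = 14 cm
Formula: V = (1/2 * b * h_tri) * L
Cross-section area = 0.5 * 9 * 9.7 = 43.65
V = 43.65 * 14
V = 611.1
611.1 cm^3


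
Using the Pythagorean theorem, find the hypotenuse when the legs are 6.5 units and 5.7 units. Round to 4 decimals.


Shape: right triangle
Legs a = 6.5 units, b = 5.7 units
Formula: c = sqrt(a^2 + b^2)
a^2 = 42.25, b^2 = 32.49
a^2 + b^2 = 74.74
c = sqrt(74.74)
c = 8.6452
8.6452 units


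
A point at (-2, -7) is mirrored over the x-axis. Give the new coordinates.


Transformation: reflection
Original point: (-2, -7)
Rule for reflection over the x-axis: (x, y) -> (x, -y)
Apply: (-2, -7) -> (-2, 7)
(-2, 7)


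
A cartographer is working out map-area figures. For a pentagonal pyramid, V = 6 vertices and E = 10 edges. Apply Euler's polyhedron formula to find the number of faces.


Polyhedron: pentagonal pyramid
Euler's formula for convex polyhedra: V - E + F = 2
Given: V = 6 vertices and E = 10 edges
Solve for F:
F = 2 + E - V = 2 + 10 - 6 = 6
6 faces


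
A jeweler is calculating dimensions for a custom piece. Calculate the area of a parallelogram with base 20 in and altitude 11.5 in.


Shape: parallelogram
Base b = 20 in, Height h = 11.5 in
Formula: A = b * h
A = 20 * 11.5
A = 230
230 in^2


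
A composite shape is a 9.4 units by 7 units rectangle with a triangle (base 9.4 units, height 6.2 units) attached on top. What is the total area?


Composite shape: rectangle + triangle
Rectangle area = 9.4 * 7 = 65.8
Triangle area = 0.5 * 9.4 * 6.2 = 29.14
Total = 65.8 + 29.14
Total = 94.94
94.94 units^2


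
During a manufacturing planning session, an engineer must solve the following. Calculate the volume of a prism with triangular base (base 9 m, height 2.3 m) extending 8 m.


Shape: triangular prism
Triangle base = 9 m, triangle height = 2.3 m, prism length L = 8 m
Formula: V = (1/2 * b * h_tri) * L
Cross-section area = 0.5 * 9 * 2.3 = 10.35
V = 10.35 * 8
V = 82.8
82.8 m^3


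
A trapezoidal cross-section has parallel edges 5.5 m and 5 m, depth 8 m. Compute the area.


Shape: trapezoid
Parallel sides a = 5.5 m, b = 5 m; Height h = 8 m
Formula: A = (a + b) * h / 2
a + b = 5.5 + 5 = 10.5
A = 10.5 * 8 / 2
A = 84 / 2
A = 42
42 m^2


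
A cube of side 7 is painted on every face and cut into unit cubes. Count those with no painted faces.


Large cube: 7 x 7 x 7, cut into unit cubes.
n = 7, so n - 2 = 5
Unpainted cubes form the interior (n - 2)^3 block.
(n - 2)^3 = 5^3 = 125
125 unit cubes


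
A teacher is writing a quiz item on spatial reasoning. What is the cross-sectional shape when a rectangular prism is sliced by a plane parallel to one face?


Solid: rectangular prism
Cutting plane: parallel to one face
Visualize the intersection of the plane with the solid's surface.
The boundary of the cut region is a rectangle.
rectangle


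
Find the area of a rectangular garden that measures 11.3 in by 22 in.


Shape: rectangle
Length l = 11.3 in, Width w = 22 in
Formula: A = l * w
A = 11.3 * 22
A = 248.6
248.6 in^2


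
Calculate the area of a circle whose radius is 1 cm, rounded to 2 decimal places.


Shape: circle
Radius r = 1 cm
Formula: A = pi * r^2
r^2 = 1^2 = 1
A = pi * 1
A = 3.14
3.14 cm^2


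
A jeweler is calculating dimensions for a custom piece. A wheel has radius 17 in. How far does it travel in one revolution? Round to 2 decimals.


Shape: circle
Radius r = 17 in
Formula: C = 2 * pi * r
C = 2 * pi * 17
C = 34 * pi
C = 106.81
106.81 in


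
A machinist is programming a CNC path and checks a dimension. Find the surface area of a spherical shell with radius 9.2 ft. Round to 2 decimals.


Shape: sphere
Radius r = 9.2 ft
Formula: SA = 4 * pi * r^2
r^2 = 84.64
SA = 4 * pi * 84.64
SA = 338.56 * pi
SA = 1063.62
1063.62 ft^2


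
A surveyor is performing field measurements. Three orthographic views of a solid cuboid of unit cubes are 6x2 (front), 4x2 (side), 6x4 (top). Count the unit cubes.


Orthographic views of a solid rectangular block:
Front view 6 x 2 -> length = 6, height = 2
Side view 4 x 2 -> width = 4, height = 2 (consistent)
Top view 6 x 4 -> confirms length = 6, width = 4
The block is 6 x 4 x 2.
Total unit cubes = 6 * 4 * 2 = 48
48 unit cubes


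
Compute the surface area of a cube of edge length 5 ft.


Shape: cube
Side s = 5 ft
A cube has 6 square faces.
Formula: SA = 6 * s^2
s^2 = 25
SA = 6 * 25
SA = 150
150 ft^2


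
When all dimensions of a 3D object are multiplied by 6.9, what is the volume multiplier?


Linear scale factor k = 6.9
Rule: under a linear scaling by k, volumes scale by k^3.
k^3 = 6.9 * 6.9 * 6.9
k^3 = 47.61 * 6.9
k^3 = 328.509
Volume scales by a factor of 328.509.
328.509 (dimensionless)


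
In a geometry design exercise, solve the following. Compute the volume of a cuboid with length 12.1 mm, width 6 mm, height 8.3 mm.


Shape: rectangular prism
l = 12.1 mm, w = 6 mm, h = 8.3 mm
Formula: V = l * w * h
V = 12.1 * 6 * 8.3
V = 72.6 * 8.3
V = 602.58
602.58 mm^3


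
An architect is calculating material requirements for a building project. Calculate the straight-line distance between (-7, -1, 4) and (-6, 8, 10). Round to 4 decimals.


3D distance between two points
P1 = (-7, -1, 4), P2 = (-6, 8, 10)
Formula: d = sqrt((x2-x1)^2 + (y2-y1)^2 + (z2-z1)^2)
dx = -6 - -7 = 1
dy = 8 - -1 = 9
dz = 10 - 4 = 6
dx^2 + dy^2 + dz^2 = 1 + 81 + 36 = 118
d = sqrt(118)
d = 10.8628
10.8628 units


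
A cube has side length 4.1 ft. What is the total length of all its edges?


Shape: cube
Side s = 4.1 ft
A cube has 12 edges, all equal.
Formula: total edge length = 12 * s
Total = 12 * 4.1
Total = 49.2
49.2 ft


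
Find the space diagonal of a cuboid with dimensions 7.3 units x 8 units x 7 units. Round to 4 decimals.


Shape: rectangular box (space diagonal)
l = 7.3 units, w = 8 units, h = 7 units
Visualize: the diagonal of the base, then a right triangle with that diagonal and the height.
Formula: d = sqrt(l^2 + w^2 + h^2)
l^2 + w^2 + h^2 = 53.29 + 64 + 49 = 166.29
d = sqrt(166.29)
d = 12.8953
12.8953 units


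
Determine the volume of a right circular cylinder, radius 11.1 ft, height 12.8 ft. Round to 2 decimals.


Shape: cylinder
Radius r = 11.1 ft, Height h = 12.8 ft
Formula: V = pi * r^2 * h
r^2 = 123.21
V = pi * 123.21 * 12.8
V = 1577.088 * pi
V = 4954.57
4954.57 ft^3


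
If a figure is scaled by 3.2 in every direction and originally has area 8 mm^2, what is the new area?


Linear scale factor k = 3.2
Original area = 8 mm^2
Rule: under a linear scaling by k, areas scale by k^2.
k^2 = 3.2^2 = 10.24
New area = 8 * 10.24
New area = 81.92
81.92 mm^2


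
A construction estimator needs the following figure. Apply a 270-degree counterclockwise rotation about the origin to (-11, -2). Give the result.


Transformation: rotation about the origin
Original point: (-11, -2)
Rule for 270 deg counterclockwise: (x, y) -> (y, -x)
Apply: (-11, -2) -> (-2, 11)
(-2, 11)


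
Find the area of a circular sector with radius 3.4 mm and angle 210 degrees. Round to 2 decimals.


Shape: circular sector
Radius r = 3.4 mm, Angle = 210 degrees
Formula: A = (angle/360) * pi * r^2
r^2 = 11.56
Fraction of circle = 210/360
A = (210/360) * pi * 11.56
A = 6.743333 * pi
A = 21.18
21.18 mm^2


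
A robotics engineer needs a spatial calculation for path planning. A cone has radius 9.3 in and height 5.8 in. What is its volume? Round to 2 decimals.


Shape: cone
Radius r = 9.3 in, Height h = 5.8 in
Formula: V = (1/3) * pi * r^2 * h
r^2 = 86.49
pi * r^2 * h = pi * 86.49 * 5.8 = 501.642 * pi
V = 501.642 * pi / 3
V = 525.32
525.32 in^3


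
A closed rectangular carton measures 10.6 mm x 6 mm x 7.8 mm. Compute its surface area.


Shape: rectangular prism
l = 10.6 mm, w = 6 mm, h = 7.8 mm
Formula: SA = 2(lw + lh + wh)
lw = 63.6, lh = 82.68, wh = 46.8
lw + lh + wh = 193.08
SA = 2 * 193.08
SA = 386.16
386.16 mm^2


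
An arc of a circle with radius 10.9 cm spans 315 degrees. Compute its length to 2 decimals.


Shape: circular arc
Radius r = 10.9 cm, Angle = 315 degrees
Formula: L = (angle/360) * 2 * pi * r
2 * pi * r = 21.8 * pi
L = (315/360) * 21.8 * pi
L = 19.075 * pi
L = 59.93
59.93 cm


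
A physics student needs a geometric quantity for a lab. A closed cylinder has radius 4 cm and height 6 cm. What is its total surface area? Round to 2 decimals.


Shape: closed cylinder
Radius r = 4 cm, Height h = 6 cm
Formula: SA = 2*pi*r^2 + 2*pi*r*h = 2*pi*r*(r + h)
r + h = 10
2 * r * (r + h) = 2 * 4 * 10 = 80
SA = 80 * pi
SA = 251.33
251.33 cm^2


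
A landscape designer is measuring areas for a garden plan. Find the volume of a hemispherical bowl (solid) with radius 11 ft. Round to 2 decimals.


Shape: hemisphere (half of a sphere)
Radius r = 11 ft
Formula: V = (1/2) * (4/3) * pi * r^3 = (2/3) * pi * r^3
r^3 = 1331
(2/3) * 1331 = 887.333333
V = 887.333333 * pi
V = 2787.64
2787.64 ft^3


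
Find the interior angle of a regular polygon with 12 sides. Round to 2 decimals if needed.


Shape: regular dodecagon (12 sides)
Formula: interior angle = (n - 2) * 180 / n
(n - 2) = 10
(n - 2) * 180 = 1800
angle = 1800 / 12
angle = 150
150 degrees


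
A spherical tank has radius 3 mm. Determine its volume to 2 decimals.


Shape: sphere
Radius r = 3 mm
Formula: V = (4/3) * pi * r^3
r^3 = 27
(4/3) * 27 = 36
V = 36 * pi
V = 113.1
113.1 mm^3


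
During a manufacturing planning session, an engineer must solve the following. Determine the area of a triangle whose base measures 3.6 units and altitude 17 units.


Shape: triangle
Base b = 3.6 units, Height h = 17 units
Formula: A = (1/2) * b * h
A = 0.5 * 3.6 * 17
A = 0.5 * 61.2
A = 30.6
30.6 units^2


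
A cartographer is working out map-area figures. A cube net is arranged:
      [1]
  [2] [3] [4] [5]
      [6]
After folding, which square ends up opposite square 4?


Net: cross layout. Take square 3 as the base (bottom).
Fold the four squares in the horizontal row up around 3: 2 -> left, 4 -> right, 5 wraps to the top.
Fold 1 and 6 up from 3: 1 -> back, 6 -> front.
Opposite pairs are therefore: (1, 6), (2, 4), (3, 5).
Face 4 is opposite face 2.
face 2


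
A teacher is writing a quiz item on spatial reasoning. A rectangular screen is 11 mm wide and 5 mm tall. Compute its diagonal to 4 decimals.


Shape: rectangle (diagonal via Pythagoras)
Sides: 11 mm and 5 mm
Formula: d = sqrt(l^2 + w^2)
l^2 = 121, w^2 = 25
l^2 + w^2 = 146
d = sqrt(146)
d = 12.083
12.083 mm


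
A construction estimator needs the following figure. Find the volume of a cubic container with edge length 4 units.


Shape: cube
Side s = 4 units
Formula: V = s^3
V = 4 * 4 * 4
V = 16 * 4
V = 64
64 units^3


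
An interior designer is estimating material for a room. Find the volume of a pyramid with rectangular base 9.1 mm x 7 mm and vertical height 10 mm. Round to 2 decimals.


Shape: rectangular pyramid
Base: 9.1 mm x 7 mm, Height h = 10 mm
Formula: V = (1/3) * base_area * h
base_area = 9.1 * 7 = 63.7
base_area * h = 63.7 * 10 = 637
V = 637 / 3
V = 212.33
212.33 mm^3


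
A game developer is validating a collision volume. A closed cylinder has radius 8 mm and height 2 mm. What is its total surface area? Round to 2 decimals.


Shape: closed cylinder
Radius r = 8 mm, Height h = 2 mm
Formula: SA = 2*pi*r^2 + 2*pi*r*h = 2*pi*r*(r + h)
r + h = 10
2 * r * (r + h) = 2 * 8 * 10 = 160
SA = 160 * pi
SA = 502.65
502.65 mm^2


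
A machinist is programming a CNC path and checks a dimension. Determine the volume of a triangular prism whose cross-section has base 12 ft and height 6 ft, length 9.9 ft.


Shape: triangular prism
Triangle base = 12 ft, triangle height = 6 ft, prism length L = 9.9 ft
Formula: V = (1/2 * b * h_tri) * L
Cross-section area = 0.5 * 12 * 6 = 36
V = 36 * 9.9
V = 356.4
356.4 ft^3


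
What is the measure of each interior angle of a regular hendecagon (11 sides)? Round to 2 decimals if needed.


Shape: regular hendecagon (11 sides)
Formula: interior angle = (n - 2) * 180 / n
(n - 2) = 9
(n - 2) * 180 = 1620
angle = 1620 / 11
angle = 147.27
147.27 degrees


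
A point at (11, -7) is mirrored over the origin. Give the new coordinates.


Transformation: reflection
Original point: (11, -7)
Rule for reflection through the origin: (x, y) -> (-x, -y)
Apply: (11, -7) -> (-11, 7)
(-11, 7)


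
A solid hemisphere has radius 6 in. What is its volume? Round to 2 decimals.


Shape: hemisphere (half of a sphere)
Radius r = 6 in
Formula: V = (1/2) * (4/3) * pi * r^3 = (2/3) * pi * r^3
r^3 = 216
(2/3) * 216 = 144
V = 144 * pi
V = 452.39
452.39 in^3


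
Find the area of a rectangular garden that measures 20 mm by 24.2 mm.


Shape: rectangle
Length l = 20 mm, Width w = 24.2 mm
Formula: A = l * w
A = 20 * 24.2
A = 484
484 mm^2


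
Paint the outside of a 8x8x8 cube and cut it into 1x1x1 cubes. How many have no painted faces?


Large cube: 8 x 8 x 8, cut into unit cubes.
n = 8, so n - 2 = 6
Unpainted cubes form the interior (n - 2)^3 block.
(n - 2)^3 = 6^3 = 216
216 unit cubes


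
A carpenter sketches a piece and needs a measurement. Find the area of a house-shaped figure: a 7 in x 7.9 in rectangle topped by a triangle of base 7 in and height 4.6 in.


Composite shape: rectangle + triangle
Rectangle area = 7 * 7.9 = 55.3
Triangle area = 0.5 * 7 * 4.6 = 16.1
Total = 55.3 + 16.1
Total = 71.4
71.4 in^2


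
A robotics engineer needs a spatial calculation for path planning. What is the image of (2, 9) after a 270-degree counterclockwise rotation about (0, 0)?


Transformation: rotation about the origin
Original point: (2, 9)
Rule for 270 deg counterclockwise: (x, y) -> (y, -x)
Apply: (2, 9) -> (9, -2)
(9, -2)


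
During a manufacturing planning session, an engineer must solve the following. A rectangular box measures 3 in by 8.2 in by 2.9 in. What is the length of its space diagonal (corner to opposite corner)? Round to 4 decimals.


Shape: rectangular box (space diagonal)
l = 3 in, w = 8.2 in, h = 2.9 in
Visualize: the diagonal of the base, then a right triangle with that diagonal and the height.
Formula: d = sqrt(l^2 + w^2 + h^2)
l^2 + w^2 + h^2 = 9 + 67.24 + 8.41 = 84.65
d = sqrt(84.65)
d = 9.2005
9.2005 in


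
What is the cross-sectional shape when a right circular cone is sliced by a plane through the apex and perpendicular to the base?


Solid: right circular cone
Cutting plane: through the apex and perpendicular to the base
Visualize the intersection of the plane with the solid's surface.
The boundary of the cut region is a isosceles triangle.
isosceles triangle


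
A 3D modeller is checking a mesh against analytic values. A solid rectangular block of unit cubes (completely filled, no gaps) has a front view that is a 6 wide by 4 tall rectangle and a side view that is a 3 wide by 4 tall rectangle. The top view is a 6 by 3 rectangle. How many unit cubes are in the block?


Orthographic views of a solid rectangular block:
Front view 6 x 4 -> length = 6, height = 4
Side view 3 x 4 -> width = 3, height = 4 (consistent)
Top view 6 x 3 -> confirms length = 6, width = 3
The block is 6 x 3 x 4.
Total unit cubes = 6 * 3 * 4 = 72
72 unit cubes


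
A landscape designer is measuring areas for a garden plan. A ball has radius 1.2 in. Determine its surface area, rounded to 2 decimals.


Shape: sphere
Radius r = 1.2 in
Formula: SA = 4 * pi * r^2
r^2 = 1.44
SA = 4 * pi * 1.44
SA = 5.76 * pi
SA = 18.1
18.1 in^2


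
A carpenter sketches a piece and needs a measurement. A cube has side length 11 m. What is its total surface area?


Shape: cube
Side s = 11 m
A cube has 6 square faces.
Formula: SA = 6 * s^2
s^2 = 121
SA = 6 * 121
SA = 726
726 m^2


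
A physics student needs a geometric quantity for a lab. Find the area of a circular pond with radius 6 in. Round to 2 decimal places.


Shape: circle
Radius r = 6 in
Formula: A = pi * r^2
r^2 = 6^2 = 36
A = pi * 36
A = 113.1
113.1 in^2


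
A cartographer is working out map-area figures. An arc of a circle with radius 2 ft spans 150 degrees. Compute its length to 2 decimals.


Shape: circular arc
Radius r = 2 ft, Angle = 150 degrees
Formula: L = (angle/360) * 2 * pi * r
2 * pi * r = 4 * pi
L = (150/360) * 4 * pi
L = 1.666667 * pi
L = 5.24
5.24 ft


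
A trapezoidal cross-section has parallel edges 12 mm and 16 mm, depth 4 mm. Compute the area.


Shape: trapezoid
Parallel sides a = 12 mm, b = 16 mm; Height h = 4 mm
Formula: A = (a + b) * h / 2
a + b = 12 + 16 = 28
A = 28 * 4 / 2
A = 112 / 2
A = 56
56 mm^2


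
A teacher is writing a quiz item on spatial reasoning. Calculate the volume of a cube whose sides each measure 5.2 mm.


Shape: cube
Side s = 5.2 mm
Formula: V = s^3
V = 5.2 * 5.2 * 5.2
V = 27.04 * 5.2
V = 140.608
140.608 mm^3


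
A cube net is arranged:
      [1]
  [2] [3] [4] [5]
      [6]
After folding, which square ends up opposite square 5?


Net: cross layout. Take square 3 as the base (bottom).
Fold the four squares in the horizontal row up around 3: 2 -> left, 4 -> right, 5 wraps to the top.
Fold 1 and 6 up from 3: 1 -> back, 6 -> front.
Opposite pairs are therefore: (1, 6), (2, 4), (3, 5).
Face 5 is opposite face 3.
face 3


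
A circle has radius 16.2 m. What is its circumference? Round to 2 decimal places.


Shape: circle
Radius r = 16.2 m
Formula: C = 2 * pi * r
C = 2 * pi * 16.2
C = 32.4 * pi
C = 101.79
101.79 m


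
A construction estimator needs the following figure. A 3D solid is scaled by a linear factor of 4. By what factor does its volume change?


Linear scale factor k = 4
Rule: under a linear scaling by k, volumes scale by k^3.
k^3 = 4 * 4 * 4
k^3 = 16 * 4
k^3 = 64
Volume scales by a factor of 64.
64 (dimensionless)


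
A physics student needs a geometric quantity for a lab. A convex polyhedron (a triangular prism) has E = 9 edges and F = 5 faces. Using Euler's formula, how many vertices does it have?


Polyhedron: triangular prism
Euler's formula for convex polyhedra: V - E + F = 2
Given: E = 9 edges and F = 5 faces
Solve for V:
V = 2 + E - F = 2 + 9 - 5 = 6
6 vertices


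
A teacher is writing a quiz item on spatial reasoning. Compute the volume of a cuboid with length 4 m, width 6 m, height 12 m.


Shape: rectangular prism
l = 4 m, w = 6 m, h = 12 m
Formula: V = l * w * h
V = 4 * 6 * 12
V = 24 * 12
V = 288
288 m^3


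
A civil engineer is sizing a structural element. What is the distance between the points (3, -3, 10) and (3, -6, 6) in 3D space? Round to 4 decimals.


3D distance between two points
P1 = (3, -3, 10), P2 = (3, -6, 6)
Formula: d = sqrt((x2-x1)^2 + (y2-y1)^2 + (z2-z1)^2)
dx = 3 - 3 = 0
dy = -6 - -3 = -3
dz = 6 - 10 = -4
dx^2 + dy^2 + dz^2 = 0 + 9 + 16 = 25
d = sqrt(25)
d = 5.0
5 units


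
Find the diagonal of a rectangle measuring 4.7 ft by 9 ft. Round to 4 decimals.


Shape: rectangle (diagonal via Pythagoras)
Sides: 4.7 ft and 9 ft
Formula: d = sqrt(l^2 + w^2)
l^2 = 22.09, w^2 = 81
l^2 + w^2 = 103.09
d = sqrt(103.09)
d = 10.1533
10.1533 ft


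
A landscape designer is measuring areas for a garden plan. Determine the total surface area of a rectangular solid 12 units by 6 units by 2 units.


Shape: rectangular prism
l = 12 units, w = 6 units, h = 2 units
Formula: SA = 2(lw + lh + wh)
lw = 72, lh = 24, wh = 12
lw + lh + wh = 108
SA = 2 * 108
SA = 216
216 units^2


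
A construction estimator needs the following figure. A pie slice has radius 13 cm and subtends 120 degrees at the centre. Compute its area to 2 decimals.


Shape: circular sector
Radius r = 13 cm, Angle = 120 degrees
Formula: A = (angle/360) * pi * r^2
r^2 = 169
Fraction of circle = 120/360
A = (120/360) * pi * 169
A = 56.333333 * pi
A = 176.98
176.98 cm^2


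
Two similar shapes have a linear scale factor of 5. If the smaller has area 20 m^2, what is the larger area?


Linear scale factor k = 5
Original area = 20 m^2
Rule: under a linear scaling by k, areas scale by k^2.
k^2 = 5^2 = 25
New area = 20 * 25
New area = 500
500 m^2


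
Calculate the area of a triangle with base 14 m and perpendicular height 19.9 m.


Shape: triangle
Base b = 14 m, Height h = 19.9 m
Formula: A = (1/2) * b * h
A = 0.5 * 14 * 19.9
A = 0.5 * 278.6
A = 139.3
139.3 m^2


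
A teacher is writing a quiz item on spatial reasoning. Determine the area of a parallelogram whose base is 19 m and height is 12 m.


Shape: parallelogram
Base b = 19 m, Height h = 12 m
Formula: A = b * h
A = 19 * 12
A = 228
228 m^2


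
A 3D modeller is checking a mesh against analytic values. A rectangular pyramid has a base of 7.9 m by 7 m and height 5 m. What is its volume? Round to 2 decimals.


Shape: rectangular pyramid
Base: 7.9 m x 7 m, Height h = 5 m
Formula: V = (1/3) * base_area * h
base_area = 7.9 * 7 = 55.3
base_area * h = 55.3 * 5 = 276.5
V = 276.5 / 3
V = 92.17
92.17 m^3


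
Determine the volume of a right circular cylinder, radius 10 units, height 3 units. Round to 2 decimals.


Shape: cylinder
Radius r = 10 units, Height h = 3 units
Formula: V = pi * r^2 * h
r^2 = 100
V = pi * 100 * 3
V = 300 * pi
V = 942.48
942.48 units^3


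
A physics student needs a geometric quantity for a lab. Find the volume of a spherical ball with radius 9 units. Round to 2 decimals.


Shape: sphere
Radius r = 9 units
Formula: V = (4/3) * pi * r^3
r^3 = 729
(4/3) * 729 = 972
V = 972 * pi
V = 3053.63
3053.63 units^3


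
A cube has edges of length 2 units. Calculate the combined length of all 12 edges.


Shape: cube
Side s = 2 units
A cube has 12 edges, all equal.
Formula: total edge length = 12 * s
Total = 12 * 2
Total = 24
24 units


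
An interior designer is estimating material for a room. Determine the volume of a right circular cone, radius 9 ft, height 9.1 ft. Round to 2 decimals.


Shape: cone
Radius r = 9 ft, Height h = 9.1 ft
Formula: V = (1/3) * pi * r^2 * h
r^2 = 81
pi * r^2 * h = pi * 81 * 9.1 = 737.1 * pi
V = 737.1 * pi / 3
V = 771.89
771.89 ft^3


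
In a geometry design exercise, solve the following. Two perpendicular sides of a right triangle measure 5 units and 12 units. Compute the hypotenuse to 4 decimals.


Shape: right triangle
Legs a = 5 units, b = 12 units
Formula: c = sqrt(a^2 + b^2)
a^2 = 25, b^2 = 144
a^2 + b^2 = 169
c = sqrt(169)
c = 13.0
13 units


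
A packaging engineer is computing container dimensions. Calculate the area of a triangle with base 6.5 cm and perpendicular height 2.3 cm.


Shape: triangle
Base b = 6.5 cm, Height h = 2.3 cm
Formula: A = (1/2) * b * h
A = 0.5 * 6.5 * 2.3
A = 0.5 * 14.95
A = 7.475
7.475 cm^2


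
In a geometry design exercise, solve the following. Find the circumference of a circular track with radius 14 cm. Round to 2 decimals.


Shape: circle
Radius r = 14 cm
Formula: C = 2 * pi * r
C = 2 * pi * 14
C = 28 * pi
C = 87.96
87.96 cm


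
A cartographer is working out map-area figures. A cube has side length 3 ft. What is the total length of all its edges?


Shape: cube
Side s = 3 ft
A cube has 12 edges, all equal.
Formula: total edge length = 12 * s
Total = 12 * 3
Total = 36
36 ft


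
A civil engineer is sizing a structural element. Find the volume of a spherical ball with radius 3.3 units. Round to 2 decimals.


Shape: sphere
Radius r = 3.3 units
Formula: V = (4/3) * pi * r^3
r^3 = 35.937
(4/3) * 35.937 = 47.916
V = 47.916 * pi
V = 150.53
150.53 units^3


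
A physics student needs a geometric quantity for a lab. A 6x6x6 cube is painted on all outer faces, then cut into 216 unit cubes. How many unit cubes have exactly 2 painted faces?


Large cube: 6 x 6 x 6, cut into unit cubes.
n = 6, so n - 2 = 4
Cubes with 2 painted faces lie along the edges, excluding corners.
A cube has 12 edges; each contributes (n - 2) = 4 such cubes.
Count = 12 * 4 = 48
48 unit cubes


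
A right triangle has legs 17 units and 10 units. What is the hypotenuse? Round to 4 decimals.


Shape: right triangle
Legs a = 17 units, b = 10 units
Formula: c = sqrt(a^2 + b^2)
a^2 = 289, b^2 = 100
a^2 + b^2 = 389
c = sqrt(389)
c = 19.7231
19.7231 units


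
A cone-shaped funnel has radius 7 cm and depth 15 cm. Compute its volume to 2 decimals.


Shape: cone
Radius r = 7 cm, Height h = 15 cm
Formula: V = (1/3) * pi * r^2 * h
r^2 = 49
pi * r^2 * h = pi * 49 * 15 = 735 * pi
V = 735 * pi / 3
V = 769.69
769.69 cm^3


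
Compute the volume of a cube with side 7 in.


Shape: cube
Side s = 7 in
Formula: V = s^3
V = 7 * 7 * 7
V = 49 * 7
V = 343
343 in^3


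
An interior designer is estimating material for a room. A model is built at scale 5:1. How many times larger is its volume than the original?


Linear scale factor k = 5
Rule: under a linear scaling by k, volumes scale by k^3.
k^3 = 5 * 5 * 5
k^3 = 25 * 5
k^3 = 125
Volume scales by a factor of 125.
125 (dimensionless)


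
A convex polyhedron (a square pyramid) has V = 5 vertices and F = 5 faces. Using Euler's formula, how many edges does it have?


Polyhedron: square pyramid
Euler's formula for convex polyhedra: V - E + F = 2
Given: V = 5 vertices and F = 5 faces
Solve for E:
E = V + F - 2 = 5 + 5 - 2 = 8
8 edges


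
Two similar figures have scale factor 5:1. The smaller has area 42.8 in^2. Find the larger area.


Linear scale factor k = 5
Original area = 42.8 in^2
Rule: under a linear scaling by k, areas scale by k^2.
k^2 = 5^2 = 25
New area = 42.8 * 25
New area = 1070
1070 in^2


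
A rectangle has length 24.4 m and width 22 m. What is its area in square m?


Shape: rectangle
Length l = 24.4 m, Width w = 22 m
Formula: A = l * w
A = 24.4 * 22
A = 536.8
536.8 m^2


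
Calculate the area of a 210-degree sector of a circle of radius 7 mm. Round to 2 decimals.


Shape: circular sector
Radius r = 7 mm, Angle = 210 degrees
Formula: A = (angle/360) * pi * r^2
r^2 = 49
Fraction of circle = 210/360
A = (210/360) * pi * 49
A = 28.583333 * pi
A = 89.8
89.8 mm^2


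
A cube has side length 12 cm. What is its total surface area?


Shape: cube
Side s = 12 cm
A cube has 6 square faces.
Formula: SA = 6 * s^2
s^2 = 144
SA = 6 * 144
SA = 864
864 cm^2


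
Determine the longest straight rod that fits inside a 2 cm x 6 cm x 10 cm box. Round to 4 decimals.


Shape: rectangular box (space diagonal)
l = 2 cm, w = 6 cm, h = 10 cm
Visualize: the diagonal of the base, then a right triangle with that diagonal and the height.
Formula: d = sqrt(l^2 + w^2 + h^2)
l^2 + w^2 + h^2 = 4 + 36 + 100 = 140
d = sqrt(140)
d = 11.8322
11.8322 cm


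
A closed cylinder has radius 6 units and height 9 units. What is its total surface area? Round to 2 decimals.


Shape: closed cylinder
Radius r = 6 units, Height h = 9 units
Formula: SA = 2*pi*r^2 + 2*pi*r*h = 2*pi*r*(r + h)
r + h = 15
2 * r * (r + h) = 2 * 6 * 15 = 180
SA = 180 * pi
SA = 565.49
565.49 units^2


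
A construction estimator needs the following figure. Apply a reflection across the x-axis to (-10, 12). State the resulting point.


Transformation: reflection
Original point: (-10, 12)
Rule for reflection over the x-axis: (x, y) -> (x, -y)
Apply: (-10, 12) -> (-10, -12)
(-10, -12)


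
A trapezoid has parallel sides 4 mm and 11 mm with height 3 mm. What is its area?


Shape: trapezoid
Parallel sides a = 4 mm, b = 11 mm; Height h = 3 mm
Formula: A = (a + b) * h / 2
a + b = 4 + 11 = 15
A = 15 * 3 / 2
A = 45 / 2
A = 22.5
22.5 mm^2


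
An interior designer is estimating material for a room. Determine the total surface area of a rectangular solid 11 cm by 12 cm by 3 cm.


Shape: rectangular prism
l = 11 cm, w = 12 cm, h = 3 cm
Formula: SA = 2(lw + lh + wh)
lw = 132, lh = 33, wh = 36
lw + lh + wh = 201
SA = 2 * 201
SA = 402
402 cm^2


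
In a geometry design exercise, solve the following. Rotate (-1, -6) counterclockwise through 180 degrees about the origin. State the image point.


Transformation: rotation about the origin
Original point: (-1, -6)
Rule for 180 deg: (x, y) -> (-x, -y)
Apply: (-1, -6) -> (1, 6)
(1, 6)


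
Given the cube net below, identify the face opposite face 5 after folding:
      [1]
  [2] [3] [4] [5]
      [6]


Net: cross layout. Take square 3 as the base (bottom).
Fold the four squares in the horizontal row up around 3: 2 -> left, 4 -> right, 5 wraps to the top.
Fold 1 and 6 up from 3: 1 -> back, 6 -> front.
Opposite pairs are therefore: (1, 6), (2, 4), (3, 5).
Face 5 is opposite face 3.
face 3


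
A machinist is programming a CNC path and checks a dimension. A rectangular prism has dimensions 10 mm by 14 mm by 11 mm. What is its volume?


Shape: rectangular prism
l = 10 mm, w = 14 mm, h = 11 mm
Formula: V = l * w * h
V = 10 * 14 * 11
V = 140 * 11
V = 1540
1540 mm^3


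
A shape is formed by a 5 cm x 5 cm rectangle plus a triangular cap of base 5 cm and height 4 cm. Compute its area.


Composite shape: rectangle + triangle
Rectangle area = 5 * 5 = 25
Triangle area = 0.5 * 5 * 4 = 10
Total = 25 + 10
Total = 35
35 cm^2


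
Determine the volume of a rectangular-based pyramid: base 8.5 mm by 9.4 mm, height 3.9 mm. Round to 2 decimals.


Shape: rectangular pyramid
Base: 8.5 mm x 9.4 mm, Height h = 3.9 mm
Formula: V = (1/3) * base_area * h
base_area = 8.5 * 9.4 = 79.9
base_area * h = 79.9 * 3.9 = 311.61
V = 311.61 / 3
V = 103.87
103.87 mm^3


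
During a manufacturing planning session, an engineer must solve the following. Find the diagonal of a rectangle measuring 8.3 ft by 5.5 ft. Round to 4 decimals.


Shape: rectangle (diagonal via Pythagoras)
Sides: 8.3 ft and 5.5 ft
Formula: d = sqrt(l^2 + w^2)
l^2 = 68.89, w^2 = 30.25
l^2 + w^2 = 99.14
d = sqrt(99.14)
d = 9.9569
9.9569 ft


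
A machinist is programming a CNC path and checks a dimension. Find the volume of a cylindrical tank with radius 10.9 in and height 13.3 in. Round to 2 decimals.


Shape: cylinder
Radius r = 10.9 in, Height h = 13.3 in
Formula: V = pi * r^2 * h
r^2 = 118.81
V = pi * 118.81 * 13.3
V = 1580.173 * pi
V = 4964.26
4964.26 in^3


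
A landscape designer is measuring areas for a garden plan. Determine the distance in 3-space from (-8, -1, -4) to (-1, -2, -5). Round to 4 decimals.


3D distance between two points
P1 = (-8, -1, -4), P2 = (-1, -2, -5)
Formula: d = sqrt((x2-x1)^2 + (y2-y1)^2 + (z2-z1)^2)
dx = -1 - -8 = 7
dy = -2 - -1 = -1
dz = -5 - -4 = -1
dx^2 + dy^2 + dz^2 = 49 + 1 + 1 = 51
d = sqrt(51)
d = 7.1414
7.1414 units


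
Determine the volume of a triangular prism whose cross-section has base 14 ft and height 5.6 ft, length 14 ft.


Shape: triangular prism
Triangle base = 14 ft, triangle height = 5.6 ft, prism length L = 14 ft
Formula: V = (1/2 * b * h_tri) * L
Cross-section area = 0.5 * 14 * 5.6 = 39.2
V = 39.2 * 14
V = 548.8
548.8 ft^3


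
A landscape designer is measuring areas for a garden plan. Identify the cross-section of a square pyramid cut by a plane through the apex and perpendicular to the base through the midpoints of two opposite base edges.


Solid: square pyramid
Cutting plane: through the apex and perpendicular to the base through the midpoints of two opposite base edges
Visualize the intersection of the plane with the solid's surface.
The boundary of the cut region is a isosceles triangle.
isosceles triangle


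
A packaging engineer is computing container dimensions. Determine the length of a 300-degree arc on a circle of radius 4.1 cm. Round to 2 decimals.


Shape: circular arc
Radius r = 4.1 cm, Angle = 300 degrees
Formula: L = (angle/360) * 2 * pi * r
2 * pi * r = 8.2 * pi
L = (300/360) * 8.2 * pi
L = 6.833333 * pi
L = 21.47
21.47 cm


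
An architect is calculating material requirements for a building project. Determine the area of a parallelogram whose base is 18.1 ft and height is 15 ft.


Shape: parallelogram
Base b = 18.1 ft, Height h = 15 ft
Formula: A = b * h
A = 18.1 * 15
A = 271.5
271.5 ft^2


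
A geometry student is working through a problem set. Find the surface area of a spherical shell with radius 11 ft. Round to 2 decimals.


Shape: sphere
Radius r = 11 ft
Formula: SA = 4 * pi * r^2
r^2 = 121
SA = 4 * pi * 121
SA = 484 * pi
SA = 1520.53
1520.53 ft^2


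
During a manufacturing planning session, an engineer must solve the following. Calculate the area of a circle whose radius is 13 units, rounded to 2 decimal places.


Shape: circle
Radius r = 13 units
Formula: A = pi * r^2
r^2 = 13^2 = 169
A = pi * 169
A = 530.93
530.93 units^2


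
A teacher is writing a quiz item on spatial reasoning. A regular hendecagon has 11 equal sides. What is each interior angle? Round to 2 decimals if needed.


Shape: regular hendecagon (11 sides)
Formula: interior angle = (n - 2) * 180 / n
(n - 2) = 9
(n - 2) * 180 = 1620
angle = 1620 / 11
angle = 147.27
147.27 degrees


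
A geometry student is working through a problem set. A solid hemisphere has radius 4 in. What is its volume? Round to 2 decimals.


Shape: hemisphere (half of a sphere)
Radius r = 4 in
Formula: V = (1/2) * (4/3) * pi * r^3 = (2/3) * pi * r^3
r^3 = 64
(2/3) * 64 = 42.666667
V = 42.666667 * pi
V = 134.04
134.04 in^3


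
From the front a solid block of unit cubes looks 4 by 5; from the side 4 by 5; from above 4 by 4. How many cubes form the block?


Orthographic views of a solid rectangular block:
Front view 4 x 5 -> length = 4, height = 5
Side view 4 x 5 -> width = 4, height = 5 (consistent)
Top view 4 x 4 -> confirms length = 4, width = 4
The block is 4 x 4 x 5.
Total unit cubes = 4 * 4 * 5 = 80
80 unit cubes


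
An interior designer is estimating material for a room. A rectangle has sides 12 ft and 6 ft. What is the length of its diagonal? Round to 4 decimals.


Shape: rectangle (diagonal via Pythagoras)
Sides: 12 ft and 6 ft
Formula: d = sqrt(l^2 + w^2)
l^2 = 144, w^2 = 36
l^2 + w^2 = 180
d = sqrt(180)
d = 13.4164
13.4164 ft


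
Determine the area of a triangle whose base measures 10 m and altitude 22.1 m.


Shape: triangle
Base b = 10 m, Height h = 22.1 m
Formula: A = (1/2) * b * h
A = 0.5 * 10 * 22.1
A = 0.5 * 221
A = 110.5
110.5 m^2


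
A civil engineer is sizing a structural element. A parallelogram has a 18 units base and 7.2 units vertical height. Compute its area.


Shape: parallelogram
Base b = 18 units, Height h = 7.2 units
Formula: A = b * h
A = 18 * 7.2
A = 129.6
129.6 units^2


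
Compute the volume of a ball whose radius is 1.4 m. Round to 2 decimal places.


Shape: sphere
Radius r = 1.4 m
Formula: V = (4/3) * pi * r^3
r^3 = 2.744
(4/3) * 2.744 = 3.658667
V = 3.658667 * pi
V = 11.49
11.49 m^3


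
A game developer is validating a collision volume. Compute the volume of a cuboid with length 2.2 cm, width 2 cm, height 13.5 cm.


Shape: rectangular prism
l = 2.2 cm, w = 2 cm, h = 13.5 cm
Formula: V = l * w * h
V = 2.2 * 2 * 13.5
V = 4.4 * 13.5
V = 59.4
59.4 cm^3


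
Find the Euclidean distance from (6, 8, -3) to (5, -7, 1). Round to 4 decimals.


3D distance between two points
P1 = (6, 8, -3), P2 = (5, -7, 1)
Formula: d = sqrt((x2-x1)^2 + (y2-y1)^2 + (z2-z1)^2)
dx = 5 - 6 = -1
dy = -7 - 8 = -15
dz = 1 - -3 = 4
dx^2 + dy^2 + dz^2 = 1 + 225 + 16 = 242
d = sqrt(242)
d = 15.5563
15.5563 units


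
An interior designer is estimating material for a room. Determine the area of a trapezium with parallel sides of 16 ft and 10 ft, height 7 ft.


Shape: trapezoid
Parallel sides a = 16 ft, b = 10 ft; Height h = 7 ft
Formula: A = (a + b) * h / 2
a + b = 16 + 10 = 26
A = 26 * 7 / 2
A = 182 / 2
A = 91
91 ft^2


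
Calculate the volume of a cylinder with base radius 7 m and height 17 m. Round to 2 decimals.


Shape: cylinder
Radius r = 7 m, Height h = 17 m
Formula: V = pi * r^2 * h
r^2 = 49
V = pi * 49 * 17
V = 833 * pi
V = 2616.95
2616.95 m^3


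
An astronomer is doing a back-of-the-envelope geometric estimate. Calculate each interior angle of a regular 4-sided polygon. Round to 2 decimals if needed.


Shape: regular square (4 sides)
Formula: interior angle = (n - 2) * 180 / n
(n - 2) = 2
(n - 2) * 180 = 360
angle = 360 / 4
angle = 90
90 degrees


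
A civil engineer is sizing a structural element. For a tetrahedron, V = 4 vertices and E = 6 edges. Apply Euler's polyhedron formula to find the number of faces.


Polyhedron: tetrahedron
Euler's formula for convex polyhedra: V - E + F = 2
Given: V = 4 vertices and E = 6 edges
Solve for F:
F = 2 + E - V = 2 + 6 - 4 = 4
4 faces


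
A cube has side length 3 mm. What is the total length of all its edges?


Shape: cube
Side s = 3 mm
A cube has 12 edges, all equal.
Formula: total edge length = 12 * s
Total = 12 * 3
Total = 36
36 mm


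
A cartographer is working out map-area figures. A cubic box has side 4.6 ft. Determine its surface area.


Shape: cube
Side s = 4.6 ft
A cube has 6 square faces.
Formula: SA = 6 * s^2
s^2 = 21.16
SA = 6 * 21.16
SA = 126.96
126.96 ft^2


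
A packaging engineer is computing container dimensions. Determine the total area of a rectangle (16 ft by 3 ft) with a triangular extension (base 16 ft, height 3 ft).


Composite shape: rectangle + triangle
Rectangle area = 16 * 3 = 48
Triangle area = 0.5 * 16 * 3 = 24
Total = 48 + 24
Total = 72
72 ft^2


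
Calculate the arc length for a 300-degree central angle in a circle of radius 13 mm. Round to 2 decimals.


Shape: circular arc
Radius r = 13 mm, Angle = 300 degrees
Formula: L = (angle/360) * 2 * pi * r
2 * pi * r = 26 * pi
L = (300/360) * 26 * pi
L = 21.666667 * pi
L = 68.07
68.07 mm


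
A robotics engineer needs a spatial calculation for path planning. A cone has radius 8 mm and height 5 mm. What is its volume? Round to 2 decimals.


Shape: cone
Radius r = 8 mm, Height h = 5 mm
Formula: V = (1/3) * pi * r^2 * h
r^2 = 64
pi * r^2 * h = pi * 64 * 5 = 320 * pi
V = 320 * pi / 3
V = 335.1
335.1 mm^3


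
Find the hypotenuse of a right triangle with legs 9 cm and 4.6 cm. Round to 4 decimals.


Shape: right triangle
Legs a = 9 cm, b = 4.6 cm
Formula: c = sqrt(a^2 + b^2)
a^2 = 81, b^2 = 21.16
a^2 + b^2 = 102.16
c = sqrt(102.16)
c = 10.1074
10.1074 cm


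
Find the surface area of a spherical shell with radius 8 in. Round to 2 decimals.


Shape: sphere
Radius r = 8 in
Formula: SA = 4 * pi * r^2
r^2 = 64
SA = 4 * pi * 64
SA = 256 * pi
SA = 804.25
804.25 in^2


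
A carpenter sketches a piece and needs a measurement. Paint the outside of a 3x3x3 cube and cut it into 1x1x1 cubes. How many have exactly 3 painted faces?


Large cube: 3 x 3 x 3, cut into unit cubes.
Cubes with 3 painted faces are at the corners. A cube always has 8 corners.
Count = 8
8 unit cubes


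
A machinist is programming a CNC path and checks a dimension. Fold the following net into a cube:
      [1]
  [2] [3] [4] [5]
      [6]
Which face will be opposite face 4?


Net: cross layout. Take square 3 as the base (bottom).
Fold the four squares in the horizontal row up around 3: 2 -> left, 4 -> right, 5 wraps to the top.
Fold 1 and 6 up from 3: 1 -> back, 6 -> front.
Opposite pairs are therefore: (1, 6), (2, 4), (3, 5).
Face 4 is opposite face 2.
face 2
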